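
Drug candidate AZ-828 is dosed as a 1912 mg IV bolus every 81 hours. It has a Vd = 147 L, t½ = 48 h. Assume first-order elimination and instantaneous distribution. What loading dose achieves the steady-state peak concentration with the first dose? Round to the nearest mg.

f = (1/2)^(81/48) ≈ 0.310464; accumulation ratio R = 1/(1−f) ≈ 1.45025.
Loading dose to hit Cmax,ss on first dose: D_load = D_maint·R ≈ 1912 × 1.45025 ≈ 2772.88 mg.

2773 mg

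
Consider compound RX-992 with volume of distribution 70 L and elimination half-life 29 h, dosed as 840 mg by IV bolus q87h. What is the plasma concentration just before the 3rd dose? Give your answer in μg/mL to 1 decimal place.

f = (1/2)^(τ/t½) = (1/2)^(87/29) ≈ 0.1250.
C₀ = D/Vd = 840/70 ≈ 12.000 μg/mL.
Before the 3rd dose, 2 doses have been given. Superposition: Cmin = C₀·(f + f²).
≈ 12.000 × (0.1250 + 0.0156) ≈ 12.000 × 0.1406 ≈ 1.687 μg/mL.

1.7 μg/mL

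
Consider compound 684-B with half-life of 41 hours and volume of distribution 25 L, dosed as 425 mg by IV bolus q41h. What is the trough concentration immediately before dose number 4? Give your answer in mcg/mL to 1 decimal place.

f = (1/2)^(τ/t½) = (1/2)^(41/41) ≈ 0.5000.
C₀ = D/Vd = 425/25 ≈ 17.000 mcg/mL.
Before the 4th dose, 3 doses have been given. Superposition: Cmin = C₀·(f + f² + … + f^3).
≈ 17.000 × (0.5000 + 0.2500 + 0.1250) ≈ 17.000 × 0.8750 ≈ 14.875 mcg/mL.

14.9 mcg/mL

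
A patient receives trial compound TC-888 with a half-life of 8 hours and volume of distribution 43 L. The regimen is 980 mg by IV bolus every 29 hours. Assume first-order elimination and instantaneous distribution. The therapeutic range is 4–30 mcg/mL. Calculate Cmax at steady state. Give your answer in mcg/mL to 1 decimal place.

Over one 29-h interval, 29/8 ≈ 3.625 half-lives elapse, leaving f ≈ 0.0811 of each dose.
Accumulation ratio R = 1/(1 − f) ≈ 1/0.9189 ≈ 1.0883.
Each bolus raises the concentration by D/Vd = 980/43 ≈ 22.791 mcg/mL.
Steady-state peak Cmax,ss = C₀·R ≈ 22.791 × 1.0883 ≈ 24.803 mcg/mL.
Peak 24.8 mcg/mL vs MTC 30 mcg/mL: below toxic threshold.

24.8 mcg/mL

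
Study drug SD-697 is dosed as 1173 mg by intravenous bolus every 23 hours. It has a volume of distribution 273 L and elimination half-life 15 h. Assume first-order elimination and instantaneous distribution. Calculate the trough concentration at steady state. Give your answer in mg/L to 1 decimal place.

k = ln2/t½ = ln2/15 ≈ 0.046210 h⁻¹; fraction remaining f = e^(−kτ) = e^(−0.046210×23) ≈ 0.3455.
Accumulation ratio R = 1/(1 − f) ≈ 1/0.6545 ≈ 1.5279.
Single-dose peak C₀ = D/Vd = 1173/273 ≈ 4.297 mg/L.
Steady-state peak Cmax,ss = C₀·R ≈ 4.297 × 1.5279 ≈ 6.565 mg/L.
One interval later, Cmin,ss = Cmax,ss·e^(−kτ) ≈ 6.565 × 0.3455 ≈ 2.268 mg/L.

2.3 mg/L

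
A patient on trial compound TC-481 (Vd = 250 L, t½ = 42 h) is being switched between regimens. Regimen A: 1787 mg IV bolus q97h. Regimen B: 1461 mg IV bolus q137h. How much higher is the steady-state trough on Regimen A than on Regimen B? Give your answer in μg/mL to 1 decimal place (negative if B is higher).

1.1 μg/mL

Regimen A: f = (1/2)^(97/42) ≈ 0.2017; Cmin,ss = (1787/250)·f/(1−f) ≈ 1.806 μg/mL.
Regimen B: f = (1/2)^(137/42) ≈ 0.1042; Cmin,ss = (1461/250)·f/(1−f) ≈ 0.680 μg/mL.
Difference ≈ 1.806 − 0.680 ≈ 1.126 μg/mL.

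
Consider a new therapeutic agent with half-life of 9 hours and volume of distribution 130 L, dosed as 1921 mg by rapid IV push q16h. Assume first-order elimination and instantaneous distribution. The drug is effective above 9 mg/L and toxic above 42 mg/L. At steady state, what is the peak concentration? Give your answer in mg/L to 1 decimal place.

Over one 16-h interval, 16/9 ≈ 1.7778 half-lives elapse, leaving f ≈ 0.2916 of each dose.
At steady state, accumulation factor R = 1/(1 − e^(−kτ)) ≈ 1.4116.
Each bolus raises the concentration by D/Vd = 1921/130 ≈ 14.777 mg/L.
Cmax,ss = C₀/(1 − f) ≈ 14.777/0.7084 ≈ 20.860 mg/L.
Peak 20.9 mg/L vs MTC 42 mg/L: below toxic threshold.

20.9 mg/L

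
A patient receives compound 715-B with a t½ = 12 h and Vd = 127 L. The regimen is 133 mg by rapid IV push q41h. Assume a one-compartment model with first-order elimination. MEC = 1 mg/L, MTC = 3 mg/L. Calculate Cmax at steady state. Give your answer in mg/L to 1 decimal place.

1.2 mg/L

τ/t½ = 41/12 ≈ 3.4167, so fraction remaining f = (1/2)^(41/12) ≈ 0.0936.
Accumulation ratio R = 1/(1 − f) ≈ 1/0.9064 ≈ 1.1033.
Each bolus raises the concentration by D/Vd = 133/127 ≈ 1.047 mg/L.
Steady-state peak Cmax,ss = C₀·R ≈ 1.047 × 1.1033 ≈ 1.155 mg/L.
Peak 1.2 mg/L vs MTC 3 mg/L: below toxic threshold.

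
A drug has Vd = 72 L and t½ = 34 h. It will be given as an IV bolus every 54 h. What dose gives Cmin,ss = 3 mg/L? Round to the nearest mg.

τ/t½ = 54/34 ≈ 1.5882, so f = (1/2)^(54/34) ≈ 0.332578.
Cmin,ss = (D/Vd)·f/(1−f), so D = Cmin,ss·Vd·(1−f)/f.
D = 3 × 72 × (1−f)/f ≈ 3 × 72 × 2.00681 ≈ 433.47 mg.

433 mg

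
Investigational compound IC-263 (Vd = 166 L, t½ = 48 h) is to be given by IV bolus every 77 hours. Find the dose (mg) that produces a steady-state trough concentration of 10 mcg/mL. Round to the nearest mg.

3387 mg

τ/t½ = 77/48 ≈ 1.6042, so f = (1/2)^(77/48) ≈ 0.328926.
Cmin,ss = (D/Vd)·f/(1−f), so D = Cmin,ss·Vd·(1−f)/f.
D = 10 × 166 × (1−f)/f ≈ 10 × 166 × 2.04020 ≈ 3386.73 mg.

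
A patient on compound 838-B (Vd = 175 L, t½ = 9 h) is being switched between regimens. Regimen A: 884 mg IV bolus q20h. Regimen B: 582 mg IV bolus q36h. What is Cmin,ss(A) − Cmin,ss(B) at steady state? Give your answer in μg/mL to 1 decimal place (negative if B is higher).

1.2 μg/mL

Regimen A: f = (1/2)^(20/9) ≈ 0.2143; Cmin,ss = (884/175)·f/(1−f) ≈ 1.378 μg/mL.
Regimen B: f = (1/2)^(36/9) ≈ 0.0625; Cmin,ss = (582/175)·f/(1−f) ≈ 0.222 μg/mL.
Difference ≈ 1.378 − 0.222 ≈ 1.156 μg/mL.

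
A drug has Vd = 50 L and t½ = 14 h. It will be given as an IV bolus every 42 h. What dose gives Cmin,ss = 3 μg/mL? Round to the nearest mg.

τ/t½ = 42/14 ≈ 3, so f = (1/2)^(42/14) ≈ 0.125000.
Cmin,ss = (D/Vd)·f/(1−f), so D = Cmin,ss·Vd·(1−f)/f.
D = 3 × 50 × (1−f)/f ≈ 3 × 50 × 7.00000 ≈ 1050.00 mg.

1050 mg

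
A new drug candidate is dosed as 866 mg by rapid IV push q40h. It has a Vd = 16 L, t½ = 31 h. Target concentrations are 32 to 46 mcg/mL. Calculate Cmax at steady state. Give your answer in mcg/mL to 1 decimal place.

91.6 mcg/mL

τ/t½ = 40/31 ≈ 1.2903, so fraction remaining f = (1/2)^(40/31) ≈ 0.4089.
At steady state, accumulation factor R = 1/(1 − e^(−kτ)) ≈ 1.6918.
Single-dose peak C₀ = D/Vd = 866/16 ≈ 54.125 mcg/mL.
Steady-state peak Cmax,ss = C₀·R ≈ 54.125 × 1.6918 ≈ 91.569 mcg/mL.
Peak 91.6 mcg/mL vs MTC 46 mcg/mL: exceeds toxic threshold.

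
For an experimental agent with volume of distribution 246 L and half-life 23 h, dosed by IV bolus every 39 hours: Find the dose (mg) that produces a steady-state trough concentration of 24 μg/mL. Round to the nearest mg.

13220 mg

τ/t½ = 39/23 ≈ 1.6957, so f = (1/2)^(39/23) ≈ 0.308715.
Cmin,ss = (D/Vd)·f/(1−f), so D = Cmin,ss·Vd·(1−f)/f.
D = 24 × 246 × (1−f)/f ≈ 24 × 246 × 2.23923 ≈ 13220.41 mg.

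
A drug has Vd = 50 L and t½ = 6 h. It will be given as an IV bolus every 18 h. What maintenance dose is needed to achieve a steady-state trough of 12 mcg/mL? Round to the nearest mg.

τ/t½ = 18/6 ≈ 3, so f = (1/2)^(18/6) ≈ 0.125000.
Cmin,ss = (D/Vd)·f/(1−f), so D = Cmin,ss·Vd·(1−f)/f.
D = 12 × 50 × (1−f)/f ≈ 12 × 50 × 7.00000 ≈ 4200.00 mg.

4200 mg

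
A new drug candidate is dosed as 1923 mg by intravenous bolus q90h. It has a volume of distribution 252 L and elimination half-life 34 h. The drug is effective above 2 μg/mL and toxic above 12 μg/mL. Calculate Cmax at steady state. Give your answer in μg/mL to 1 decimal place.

9.1 μg/mL

τ/t½ = 90/34 ≈ 2.6471, so fraction remaining f = (1/2)^(90/34) ≈ 0.1596.
At steady state, accumulation factor R = 1/(1 − e^(−kτ)) ≈ 1.1899.
Single-dose peak C₀ = D/Vd = 1923/252 ≈ 7.631 μg/mL.
Steady-state peak Cmax,ss = C₀·R ≈ 7.631 × 1.1899 ≈ 9.080 μg/mL.
Peak 9.1 μg/mL vs MTC 12 μg/mL: below toxic threshold.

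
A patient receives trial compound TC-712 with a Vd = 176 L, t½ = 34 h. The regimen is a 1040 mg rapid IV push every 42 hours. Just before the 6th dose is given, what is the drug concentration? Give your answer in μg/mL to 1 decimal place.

f = (1/2)^(τ/t½) = (1/2)^(42/34) ≈ 0.4248.
C₀ = D/Vd = 1040/176 ≈ 5.909 μg/mL.
Before the 6th dose, 5 doses have been given. Superposition: Cmin = C₀·(f + f² + … + f^5).
≈ 5.909 × (0.4248 + 0.1805 + 0.0767 + 0.0326 + 0.0138) ≈ 5.909 × 0.7284 ≈ 4.304 μg/mL.

4.3 μg/mL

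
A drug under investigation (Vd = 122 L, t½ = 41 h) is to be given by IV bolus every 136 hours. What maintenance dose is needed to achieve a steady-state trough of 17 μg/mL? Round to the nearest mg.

18596 mg

τ/t½ = 136/41 ≈ 3.3171, so f = (1/2)^(136/41) ≈ 0.100337.
Cmin,ss = (D/Vd)·f/(1−f), so D = Cmin,ss·Vd·(1−f)/f.
D = 17 × 122 × (1−f)/f ≈ 17 × 122 × 8.96641 ≈ 18596.33 mg.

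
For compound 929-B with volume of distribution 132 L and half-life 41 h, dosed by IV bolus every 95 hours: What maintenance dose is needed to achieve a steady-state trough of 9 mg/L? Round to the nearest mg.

τ/t½ = 95/41 ≈ 2.3171, so f = (1/2)^(95/41) ≈ 0.200674.
Cmin,ss = (D/Vd)·f/(1−f), so D = Cmin,ss·Vd·(1−f)/f.
D = 9 × 132 × (1−f)/f ≈ 9 × 132 × 3.98321 ≈ 4732.05 mg.

4732 mg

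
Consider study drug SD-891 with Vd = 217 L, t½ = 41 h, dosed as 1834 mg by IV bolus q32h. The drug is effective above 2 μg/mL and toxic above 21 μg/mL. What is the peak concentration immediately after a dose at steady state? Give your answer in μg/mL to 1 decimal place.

Over one 32-h interval, 32/41 ≈ 0.78049 half-lives elapse, leaving f ≈ 0.5822 of each dose.
At steady state, accumulation factor R = 1/(1 − e^(−kτ)) ≈ 2.3935.
Single-dose peak C₀ = D/Vd = 1834/217 ≈ 8.452 μg/mL.
Steady-state peak Cmax,ss = C₀·R ≈ 8.452 × 2.3935 ≈ 20.230 μg/mL.
Peak 20.2 μg/mL vs MTC 21 μg/mL: below toxic threshold.

20.2 μg/mL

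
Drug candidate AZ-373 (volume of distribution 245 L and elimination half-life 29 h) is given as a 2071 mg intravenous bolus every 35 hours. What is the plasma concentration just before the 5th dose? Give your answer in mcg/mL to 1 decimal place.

6.2 mcg/mL

f = (1/2)^(τ/t½) = (1/2)^(35/29) ≈ 0.4332.
C₀ = D/Vd = 2071/245 ≈ 8.453 mcg/mL.
Before the 5th dose, 4 doses have been given. Superposition: Cmin = C₀·(f + f² + … + f^4).
≈ 8.453 × (0.4332 + 0.1877 + 0.0813 + 0.0352) ≈ 8.453 × 0.7374 ≈ 6.233 mcg/mL.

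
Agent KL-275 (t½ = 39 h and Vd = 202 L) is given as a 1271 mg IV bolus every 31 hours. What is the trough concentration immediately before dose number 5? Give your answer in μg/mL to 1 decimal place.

7.6 μg/mL

f = (1/2)^(τ/t½) = (1/2)^(31/39) ≈ 0.5764.
C₀ = D/Vd = 1271/202 ≈ 6.292 μg/mL.
Before the 5th dose, 4 doses have been given. Superposition: Cmin = C₀·(f + f² + … + f^4).
≈ 6.292 × (0.5764 + 0.3322 + 0.1915 + 0.1104) ≈ 6.292 × 1.2105 ≈ 7.616 μg/mL.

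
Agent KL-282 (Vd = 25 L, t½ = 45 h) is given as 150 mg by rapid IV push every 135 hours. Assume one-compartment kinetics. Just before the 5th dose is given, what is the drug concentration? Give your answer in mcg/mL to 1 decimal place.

0.9 mcg/mL

f = (1/2)^(τ/t½) = (1/2)^(135/45) ≈ 0.1250.
C₀ = D/Vd = 150/25 ≈ 6.000 mcg/mL.
Before the 5th dose, 4 doses have been given. Superposition: Cmin = C₀·(f + f² + … + f^4).
≈ 6.000 × (0.1250 + 0.0156 + 0.0020 + 0.0002) ≈ 6.000 × 0.1428 ≈ 0.857 mcg/mL.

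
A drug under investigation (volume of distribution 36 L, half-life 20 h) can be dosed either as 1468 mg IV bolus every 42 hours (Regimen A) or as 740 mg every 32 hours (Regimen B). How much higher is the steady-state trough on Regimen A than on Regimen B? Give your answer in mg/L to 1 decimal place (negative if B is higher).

Regimen A: f = (1/2)^(42/20) ≈ 0.2333; Cmin,ss = (1468/36)·f/(1−f) ≈ 12.408 mg/L.
Regimen B: f = (1/2)^(32/20) ≈ 0.3299; Cmin,ss = (740/36)·f/(1−f) ≈ 10.120 mg/L.
Difference ≈ 12.408 − 10.120 ≈ 2.288 mg/L.

2.3 mg/L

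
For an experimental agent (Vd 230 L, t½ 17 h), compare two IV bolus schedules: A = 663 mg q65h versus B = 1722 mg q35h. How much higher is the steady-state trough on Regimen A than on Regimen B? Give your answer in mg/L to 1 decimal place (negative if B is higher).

-2.1 mg/L

Regimen A: f = (1/2)^(65/17) ≈ 0.0706; Cmin,ss = (663/230)·f/(1−f) ≈ 0.219 mg/L.
Regimen B: f = (1/2)^(35/17) ≈ 0.2400; Cmin,ss = (1722/230)·f/(1−f) ≈ 2.364 mg/L.
Difference ≈ 0.219 − 2.364 ≈ -2.145 mg/L.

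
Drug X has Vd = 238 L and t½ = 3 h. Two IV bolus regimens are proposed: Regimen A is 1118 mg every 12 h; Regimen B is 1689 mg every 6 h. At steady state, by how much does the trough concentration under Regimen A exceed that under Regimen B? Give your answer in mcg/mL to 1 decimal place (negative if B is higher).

-2.1 mcg/mL

Regimen A: f = (1/2)^(12/3) ≈ 0.0625; Cmin,ss = (1118/238)·f/(1−f) ≈ 0.313 mcg/mL.
Regimen B: f = (1/2)^(6/3) ≈ 0.2500; Cmin,ss = (1689/238)·f/(1−f) ≈ 2.366 mcg/mL.
Difference ≈ 0.313 − 2.366 ≈ -2.053 mcg/mL.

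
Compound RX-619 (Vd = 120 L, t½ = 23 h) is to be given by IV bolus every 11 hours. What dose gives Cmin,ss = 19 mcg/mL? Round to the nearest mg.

τ/t½ = 11/23 ≈ 0.47826, so f = (1/2)^(11/23) ≈ 0.717842.
Cmin,ss = (D/Vd)·f/(1−f), so D = Cmin,ss·Vd·(1−f)/f.
D = 19 × 120 × (1−f)/f ≈ 19 × 120 × 0.39306 ≈ 896.18 mg.

896 mg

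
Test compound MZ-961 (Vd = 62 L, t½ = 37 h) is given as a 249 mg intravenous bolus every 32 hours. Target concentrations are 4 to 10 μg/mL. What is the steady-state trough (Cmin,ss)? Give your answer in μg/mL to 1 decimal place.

4.9 μg/mL

k = ln2/t½ = ln2/37 ≈ 0.018734 h⁻¹; fraction remaining f = e^(−kτ) = e^(−0.018734×32) ≈ 0.5491.
At steady state, accumulation factor R = 1/(1 − e^(−kτ)) ≈ 2.2178.
Each bolus raises the concentration by D/Vd = 249/62 ≈ 4.016 μg/mL.
Cmax,ss = C₀/(1 − f) ≈ 4.016/0.4509 ≈ 8.907 μg/mL.
Steady-state trough Cmin,ss = Cmax,ss·f ≈ 8.907 × 0.5491 ≈ 4.891 μg/mL.
Trough 4.9 μg/mL vs MEC 4 μg/mL: adequate.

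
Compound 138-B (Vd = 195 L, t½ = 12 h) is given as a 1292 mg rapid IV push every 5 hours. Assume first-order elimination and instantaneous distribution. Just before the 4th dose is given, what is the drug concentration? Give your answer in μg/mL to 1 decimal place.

11.5 μg/mL

f = (1/2)^(τ/t½) = (1/2)^(5/12) ≈ 0.7492.
C₀ = D/Vd = 1292/195 ≈ 6.626 μg/mL.
Before the 4th dose, 3 doses have been given. Superposition: Cmin = C₀·(f + f² + … + f^3).
≈ 6.626 × (0.7492 + 0.5613 + 0.4205) ≈ 6.626 × 1.7310 ≈ 11.470 μg/mL.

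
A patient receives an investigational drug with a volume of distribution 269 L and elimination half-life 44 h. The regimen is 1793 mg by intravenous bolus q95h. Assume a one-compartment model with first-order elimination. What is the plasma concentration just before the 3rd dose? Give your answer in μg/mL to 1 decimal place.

1.8 μg/mL

f = (1/2)^(τ/t½) = (1/2)^(95/44) ≈ 0.2239.
C₀ = D/Vd = 1793/269 ≈ 6.665 μg/mL.
Before the 3rd dose, 2 doses have been given. Superposition: Cmin = C₀·(f + f²).
≈ 6.665 × (0.2239 + 0.0501) ≈ 6.665 × 0.2740 ≈ 1.826 μg/mL.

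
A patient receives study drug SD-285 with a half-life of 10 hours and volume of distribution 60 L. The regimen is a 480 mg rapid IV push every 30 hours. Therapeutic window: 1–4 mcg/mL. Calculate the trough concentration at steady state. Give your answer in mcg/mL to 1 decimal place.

1.1 mcg/mL

The dosing interval is 3 half-lives, so f = 2^(−3) = 0.125.
Accumulation ratio R = 1/(1 − f) = 1/0.875 = 8/7.
Single-dose peak C₀ = D/Vd = 480/60 = 8 mcg/mL.
Steady-state peak Cmax,ss = C₀·R = 8 × 8/7 ≈ 9.143 mcg/mL.
Steady-state trough Cmin,ss = Cmax,ss·f ≈ 9.143 × 0.125 ≈ 1.143 mcg/mL.
Trough 1.1 mcg/mL vs MEC 1 mcg/mL: adequate.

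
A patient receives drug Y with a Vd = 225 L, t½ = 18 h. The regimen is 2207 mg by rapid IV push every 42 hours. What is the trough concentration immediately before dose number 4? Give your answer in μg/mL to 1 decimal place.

2.4 μg/mL

f = (1/2)^(τ/t½) = (1/2)^(42/18) ≈ 0.1984.
C₀ = D/Vd = 2207/225 ≈ 9.809 μg/mL.
Before the 4th dose, 3 doses have been given. Superposition: Cmin = C₀·(f + f² + … + f^3).
≈ 9.809 × (0.1984 + 0.0394 + 0.0078) ≈ 9.809 × 0.2456 ≈ 2.409 μg/mL.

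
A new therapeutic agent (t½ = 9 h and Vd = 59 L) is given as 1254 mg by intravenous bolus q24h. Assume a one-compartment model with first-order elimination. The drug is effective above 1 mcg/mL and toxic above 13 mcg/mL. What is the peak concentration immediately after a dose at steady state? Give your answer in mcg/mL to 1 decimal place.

τ/t½ = 24/9 ≈ 2.6667, so fraction remaining f = (1/2)^(24/9) ≈ 0.1575.
At steady state, accumulation factor R = 1/(1 − e^(−kτ)) ≈ 1.1869.
Single-dose peak C₀ = D/Vd = 1254/59 ≈ 21.254 mcg/mL.
Steady-state peak Cmax,ss = C₀·R ≈ 21.254 × 1.1869 ≈ 25.226 mcg/mL.
Peak 25.2 mcg/mL vs MTC 13 mcg/mL: exceeds toxic threshold.

25.2 mcg/mL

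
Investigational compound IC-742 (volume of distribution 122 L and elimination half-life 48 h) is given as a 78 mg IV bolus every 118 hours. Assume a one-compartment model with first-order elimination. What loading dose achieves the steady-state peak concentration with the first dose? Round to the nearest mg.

95 mg

f = (1/2)^(118/48) ≈ 0.181957; accumulation ratio R = 1/(1−f) ≈ 1.22243.
Loading dose to hit Cmax,ss on first dose: D_load = D_maint·R ≈ 78 × 1.22243 ≈ 95.35 mg.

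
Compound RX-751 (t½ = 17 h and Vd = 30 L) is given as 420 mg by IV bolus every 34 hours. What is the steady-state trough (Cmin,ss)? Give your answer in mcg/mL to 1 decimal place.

τ = 34 h = 2 half-lives, so f = (1/2)^2 = 0.25.
At steady state, R = 1/(1 − 0.25) = 4/3.
Single-dose peak C₀ = D/Vd = 420/30 = 14 mcg/mL.
Steady-state peak Cmax,ss = C₀·R = 14 × 4/3 ≈ 18.667 mcg/mL.
Steady-state trough Cmin,ss = Cmax,ss·f ≈ 18.667 × 0.25 ≈ 4.667 mcg/mL.

4.7 mcg/mL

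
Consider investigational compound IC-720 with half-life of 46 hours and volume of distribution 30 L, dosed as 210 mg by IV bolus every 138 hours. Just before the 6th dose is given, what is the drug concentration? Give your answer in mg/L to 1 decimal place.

1.0 mg/L

f = (1/2)^(τ/t½) = (1/2)^(138/46) ≈ 0.1250.
C₀ = D/Vd = 210/30 ≈ 7.000 mg/L.
Before the 6th dose, 5 doses have been given. Superposition: Cmin = C₀·(f + f² + … + f^5).
≈ 7.000 × (0.1250 + 0.0156 + 0.0020 + 0.0002 + 0.0000) ≈ 7.000 × 0.1428 ≈ 1.000 mg/L.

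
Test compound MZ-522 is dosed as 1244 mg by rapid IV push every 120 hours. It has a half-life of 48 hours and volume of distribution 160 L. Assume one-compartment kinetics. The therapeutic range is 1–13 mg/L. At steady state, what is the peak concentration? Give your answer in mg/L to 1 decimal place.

9.4 mg/L

Over one 120-h interval, 120/48 ≈ 2.5 half-lives elapse, leaving f ≈ 0.1768 of each dose.
Accumulation ratio R = 1/(1 − f) ≈ 1/0.8232 ≈ 1.2148.
Each bolus raises the concentration by D/Vd = 1244/160 ≈ 7.775 mg/L.
Steady-state peak Cmax,ss = C₀·R ≈ 7.775 × 1.2148 ≈ 9.445 mg/L.
Peak 9.4 mg/L vs MTC 13 mg/L: below toxic threshold.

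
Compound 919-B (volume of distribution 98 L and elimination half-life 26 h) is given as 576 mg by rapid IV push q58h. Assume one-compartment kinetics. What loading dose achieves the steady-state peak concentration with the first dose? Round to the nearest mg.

732 mg

f = (1/2)^(58/26) ≈ 0.213045; accumulation ratio R = 1/(1−f) ≈ 1.27072.
Loading dose to hit Cmax,ss on first dose: D_load = D_maint·R ≈ 576 × 1.27072 ≈ 731.93 mg.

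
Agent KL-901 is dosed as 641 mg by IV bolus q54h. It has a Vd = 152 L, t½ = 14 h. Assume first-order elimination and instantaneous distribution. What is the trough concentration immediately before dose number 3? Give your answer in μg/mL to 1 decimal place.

f = (1/2)^(τ/t½) = (1/2)^(54/14) ≈ 0.0690.
C₀ = D/Vd = 641/152 ≈ 4.217 μg/mL.
Before the 3rd dose, 2 doses have been given. Superposition: Cmin = C₀·(f + f²).
≈ 4.217 × (0.0690 + 0.0048) ≈ 4.217 × 0.0738 ≈ 0.311 μg/mL.

0.3 μg/mL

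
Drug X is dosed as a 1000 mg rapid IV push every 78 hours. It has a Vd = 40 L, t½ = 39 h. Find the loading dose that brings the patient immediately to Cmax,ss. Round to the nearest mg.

1333 mg

f = (1/2)^(78/39) ≈ 0.250000; accumulation ratio R = 1/(1−f) ≈ 1.33333.
Loading dose to hit Cmax,ss on first dose: D_load = D_maint·R ≈ 1000 × 1.33333 ≈ 1333.33 mg.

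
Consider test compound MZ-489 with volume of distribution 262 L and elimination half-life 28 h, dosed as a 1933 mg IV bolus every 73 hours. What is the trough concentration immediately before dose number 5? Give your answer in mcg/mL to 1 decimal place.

f = (1/2)^(τ/t½) = (1/2)^(73/28) ≈ 0.1641.
C₀ = D/Vd = 1933/262 ≈ 7.378 mcg/mL.
Before the 5th dose, 4 doses have been given. Superposition: Cmin = C₀·(f + f² + … + f^4).
≈ 7.378 × (0.1641 + 0.0269 + 0.0044 + 0.0007) ≈ 7.378 × 0.1961 ≈ 1.447 mcg/mL.

1.4 mcg/mL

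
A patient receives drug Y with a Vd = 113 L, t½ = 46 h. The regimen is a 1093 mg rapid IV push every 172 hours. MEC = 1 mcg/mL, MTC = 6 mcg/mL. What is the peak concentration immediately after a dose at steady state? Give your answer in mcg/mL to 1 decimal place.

10.5 mcg/mL

τ/t½ = 172/46 ≈ 3.7391, so fraction remaining f = (1/2)^(172/46) ≈ 0.0749.
At steady state, accumulation factor R = 1/(1 − e^(−kτ)) ≈ 1.0810.
Each bolus raises the concentration by D/Vd = 1093/113 ≈ 9.673 mcg/mL.
Steady-state peak Cmax,ss = C₀·R ≈ 9.673 × 1.0810 ≈ 10.457 mcg/mL.
Peak 10.5 mcg/mL vs MTC 6 mcg/mL: exceeds toxic threshold.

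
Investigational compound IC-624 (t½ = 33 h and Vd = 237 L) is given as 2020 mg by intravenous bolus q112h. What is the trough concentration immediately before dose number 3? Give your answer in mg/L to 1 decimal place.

f = (1/2)^(τ/t½) = (1/2)^(112/33) ≈ 0.0951.
C₀ = D/Vd = 2020/237 ≈ 8.523 mg/L.
Before the 3rd dose, 2 doses have been given. Superposition: Cmin = C₀·(f + f²).
≈ 8.523 × (0.0951 + 0.0090) ≈ 8.523 × 0.1041 ≈ 0.887 mg/L.

0.9 mg/L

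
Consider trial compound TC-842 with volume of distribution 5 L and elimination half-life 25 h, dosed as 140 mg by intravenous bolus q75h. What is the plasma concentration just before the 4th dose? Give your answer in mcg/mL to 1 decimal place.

4.0 mcg/mL

f = (1/2)^(τ/t½) = (1/2)^(75/25) ≈ 0.1250.
C₀ = D/Vd = 140/5 ≈ 28.000 mcg/mL.
Before the 4th dose, 3 doses have been given. Superposition: Cmin = C₀·(f + f² + … + f^3).
≈ 28.000 × (0.1250 + 0.0156 + 0.0020) ≈ 28.000 × 0.1426 ≈ 3.993 mcg/mL.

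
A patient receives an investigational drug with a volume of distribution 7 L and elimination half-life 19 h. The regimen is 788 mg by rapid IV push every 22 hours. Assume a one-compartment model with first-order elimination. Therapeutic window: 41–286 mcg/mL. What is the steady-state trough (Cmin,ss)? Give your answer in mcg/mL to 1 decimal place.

91.4 mcg/mL

τ/t½ = 22/19 ≈ 1.1579, so fraction remaining f = (1/2)^(22/19) ≈ 0.4482.
Accumulation ratio R = 1/(1 − f) ≈ 1/0.5518 ≈ 1.8123.
Each bolus raises the concentration by D/Vd = 788/7 ≈ 112.571 mcg/mL.
Steady-state peak Cmax,ss = C₀·R ≈ 112.571 × 1.8123 ≈ 204.012 mcg/mL.
One interval later, Cmin,ss = Cmax,ss·e^(−kτ) ≈ 204.012 × 0.4482 ≈ 91.438 mcg/mL.
Trough 91.4 mcg/mL vs MEC 41 mcg/mL: adequate.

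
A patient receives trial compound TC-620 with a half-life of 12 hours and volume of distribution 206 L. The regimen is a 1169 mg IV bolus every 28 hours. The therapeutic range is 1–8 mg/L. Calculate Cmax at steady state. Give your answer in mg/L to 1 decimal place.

Over one 28-h interval, 28/12 ≈ 2.3333 half-lives elapse, leaving f ≈ 0.1984 of each dose.
Accumulation ratio R = 1/(1 − f) ≈ 1/0.8016 ≈ 1.2475.
Each bolus raises the concentration by D/Vd = 1169/206 ≈ 5.675 mg/L.
Steady-state peak Cmax,ss = C₀·R ≈ 5.675 × 1.2475 ≈ 7.080 mg/L.
Peak 7.1 mg/L vs MTC 8 mg/L: below toxic threshold.

7.1 mg/L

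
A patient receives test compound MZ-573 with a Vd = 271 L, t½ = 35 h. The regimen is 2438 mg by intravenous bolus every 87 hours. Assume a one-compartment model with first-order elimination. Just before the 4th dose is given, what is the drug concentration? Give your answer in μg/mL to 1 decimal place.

1.9 μg/mL

f = (1/2)^(τ/t½) = (1/2)^(87/35) ≈ 0.1785.
C₀ = D/Vd = 2438/271 ≈ 8.996 μg/mL.
Before the 4th dose, 3 doses have been given. Superposition: Cmin = C₀·(f + f² + … + f^3).
≈ 8.996 × (0.1785 + 0.0319 + 0.0057) ≈ 8.996 × 0.2161 ≈ 1.944 μg/mL.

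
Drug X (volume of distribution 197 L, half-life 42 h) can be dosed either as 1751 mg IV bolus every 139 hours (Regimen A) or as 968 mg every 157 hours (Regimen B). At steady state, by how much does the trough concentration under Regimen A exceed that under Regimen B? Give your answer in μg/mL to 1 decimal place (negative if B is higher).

Regimen A: f = (1/2)^(139/42) ≈ 0.1009; Cmin,ss = (1751/197)·f/(1−f) ≈ 0.997 μg/mL.
Regimen B: f = (1/2)^(157/42) ≈ 0.0749; Cmin,ss = (968/197)·f/(1−f) ≈ 0.398 μg/mL.
Difference ≈ 0.997 − 0.398 ≈ 0.599 μg/mL.

0.6 μg/mL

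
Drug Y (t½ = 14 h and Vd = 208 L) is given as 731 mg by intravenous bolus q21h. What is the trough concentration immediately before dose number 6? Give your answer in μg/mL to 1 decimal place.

1.9 μg/mL

f = (1/2)^(τ/t½) = (1/2)^(21/14) ≈ 0.3536.
C₀ = D/Vd = 731/208 ≈ 3.514 μg/mL.
Before the 6th dose, 5 doses have been given. Superposition: Cmin = C₀·(f + f² + … + f^5).
≈ 3.514 × (0.3536 + 0.1250 + 0.0442 + 0.0156 + 0.0055) ≈ 3.514 × 0.5439 ≈ 1.911 μg/mL.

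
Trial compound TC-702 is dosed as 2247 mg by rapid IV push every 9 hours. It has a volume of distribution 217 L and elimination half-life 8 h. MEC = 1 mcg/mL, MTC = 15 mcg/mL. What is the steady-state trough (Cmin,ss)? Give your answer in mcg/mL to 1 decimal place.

Over one 9-h interval, 9/8 ≈ 1.125 half-lives elapse, leaving f ≈ 0.4585 of each dose.
At steady state, accumulation factor R = 1/(1 − e^(−kτ)) ≈ 1.8467.
Single-dose peak C₀ = D/Vd = 2247/217 ≈ 10.355 mcg/mL.
Cmax,ss = C₀/(1 − f) ≈ 10.355/0.5415 ≈ 19.123 mcg/mL.
Steady-state trough Cmin,ss = Cmax,ss·f ≈ 19.123 × 0.4585 ≈ 8.768 mcg/mL.
Trough 8.8 mcg/mL vs MEC 1 mcg/mL: adequate.

8.8 mcg/mL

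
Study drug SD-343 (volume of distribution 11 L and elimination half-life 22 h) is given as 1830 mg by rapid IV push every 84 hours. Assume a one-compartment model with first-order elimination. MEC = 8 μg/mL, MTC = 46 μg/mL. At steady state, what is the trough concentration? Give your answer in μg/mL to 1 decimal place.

12.7 μg/mL

τ/t½ = 84/22 ≈ 3.8182, so fraction remaining f = (1/2)^(84/22) ≈ 0.0709.
At steady state, accumulation factor R = 1/(1 − e^(−kτ)) ≈ 1.0763.
Single-dose peak C₀ = D/Vd = 1830/11 ≈ 166.364 μg/mL.
Cmax,ss = C₀/(1 − f) ≈ 166.364/0.9291 ≈ 179.059 μg/mL.
Steady-state trough Cmin,ss = Cmax,ss·f ≈ 179.059 × 0.0709 ≈ 12.695 μg/mL.
Trough 12.7 μg/mL vs MEC 8 μg/mL: adequate.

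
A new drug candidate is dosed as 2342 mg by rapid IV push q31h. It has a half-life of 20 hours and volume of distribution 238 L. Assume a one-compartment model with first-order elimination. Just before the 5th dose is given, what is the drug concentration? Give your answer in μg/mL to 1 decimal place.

f = (1/2)^(τ/t½) = (1/2)^(31/20) ≈ 0.3415.
C₀ = D/Vd = 2342/238 ≈ 9.840 μg/mL.
Before the 5th dose, 4 doses have been given. Superposition: Cmin = C₀·(f + f² + … + f^4).
≈ 9.840 × (0.3415 + 0.1166 + 0.0398 + 0.0136) ≈ 9.840 × 0.5115 ≈ 5.033 μg/mL.

5.0 μg/mL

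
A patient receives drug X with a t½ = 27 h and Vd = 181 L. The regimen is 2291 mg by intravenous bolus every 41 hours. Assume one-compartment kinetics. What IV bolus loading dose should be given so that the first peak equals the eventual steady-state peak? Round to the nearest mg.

3519 mg

f = (1/2)^(41/27) ≈ 0.349044; accumulation ratio R = 1/(1−f) ≈ 1.53620.
Loading dose to hit Cmax,ss on first dose: D_load = D_maint·R ≈ 2291 × 1.53620 ≈ 3519.43 mg.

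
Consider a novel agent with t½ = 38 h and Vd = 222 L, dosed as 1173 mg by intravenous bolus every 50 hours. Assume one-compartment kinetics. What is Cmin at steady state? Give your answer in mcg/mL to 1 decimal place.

3.5 mcg/mL

τ/t½ = 50/38 ≈ 1.3158, so fraction remaining f = (1/2)^(50/38) ≈ 0.4017.
Accumulation ratio R = 1/(1 − f) ≈ 1/0.5983 ≈ 1.6714.
Single-dose peak C₀ = D/Vd = 1173/222 ≈ 5.284 mcg/mL.
Steady-state peak Cmax,ss = C₀·R ≈ 5.284 × 1.6714 ≈ 8.832 mcg/mL.
One interval later, Cmin,ss = Cmax,ss·e^(−kτ) ≈ 8.832 × 0.4017 ≈ 3.548 mcg/mL.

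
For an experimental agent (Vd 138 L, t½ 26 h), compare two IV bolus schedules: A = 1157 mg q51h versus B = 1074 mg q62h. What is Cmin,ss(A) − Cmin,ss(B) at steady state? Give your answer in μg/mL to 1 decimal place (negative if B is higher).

1.1 μg/mL

Regimen A: f = (1/2)^(51/26) ≈ 0.2568; Cmin,ss = (1157/138)·f/(1−f) ≈ 2.897 μg/mL.
Regimen B: f = (1/2)^(62/26) ≈ 0.1915; Cmin,ss = (1074/138)·f/(1−f) ≈ 1.843 μg/mL.
Difference ≈ 2.897 − 1.843 ≈ 1.054 μg/mL.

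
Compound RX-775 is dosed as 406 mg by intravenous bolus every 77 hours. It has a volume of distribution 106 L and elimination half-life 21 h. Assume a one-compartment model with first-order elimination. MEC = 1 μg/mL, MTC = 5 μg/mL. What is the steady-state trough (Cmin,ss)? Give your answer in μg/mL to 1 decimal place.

Over one 77-h interval, 77/21 ≈ 3.6667 half-lives elapse, leaving f ≈ 0.0787 of each dose.
Accumulation ratio R = 1/(1 − f) ≈ 1/0.9213 ≈ 1.0854.
Single-dose peak C₀ = D/Vd = 406/106 ≈ 3.830 μg/mL.
Cmax,ss = C₀/(1 − f) ≈ 3.830/0.9213 ≈ 4.157 μg/mL.
Steady-state trough Cmin,ss = Cmax,ss·f ≈ 4.157 × 0.0787 ≈ 0.327 μg/mL.
Trough 0.3 μg/mL vs MEC 1 μg/mL: subtherapeutic.

0.3 μg/mL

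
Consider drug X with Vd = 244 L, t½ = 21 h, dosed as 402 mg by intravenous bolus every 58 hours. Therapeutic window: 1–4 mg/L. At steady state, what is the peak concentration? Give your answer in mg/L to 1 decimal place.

1.9 mg/L

τ/t½ = 58/21 ≈ 2.7619, so fraction remaining f = (1/2)^(58/21) ≈ 0.1474.
Accumulation ratio R = 1/(1 − f) ≈ 1/0.8526 ≈ 1.1729.
Each bolus raises the concentration by D/Vd = 402/244 ≈ 1.648 mg/L.
Steady-state peak Cmax,ss = C₀·R ≈ 1.648 × 1.1729 ≈ 1.933 mg/L.
Peak 1.9 mg/L vs MTC 4 mg/L: below toxic threshold.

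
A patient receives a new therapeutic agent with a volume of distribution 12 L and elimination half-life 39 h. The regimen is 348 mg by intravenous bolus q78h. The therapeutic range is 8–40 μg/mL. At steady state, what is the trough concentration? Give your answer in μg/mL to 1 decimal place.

9.7 μg/mL

The dosing interval is 2 half-lives, so f = 2^(−2) = 0.25.
At steady state, R = 1/(1 − 0.25) = 4/3.
Single-dose peak C₀ = D/Vd = 348/12 = 29 μg/mL.
Steady-state peak Cmax,ss = C₀·R = 29 × 4/3 ≈ 38.667 μg/mL.
Steady-state trough Cmin,ss = Cmax,ss·f ≈ 38.667 × 0.25 ≈ 9.667 μg/mL.
Trough 9.7 μg/mL vs MEC 8 μg/mL: adequate.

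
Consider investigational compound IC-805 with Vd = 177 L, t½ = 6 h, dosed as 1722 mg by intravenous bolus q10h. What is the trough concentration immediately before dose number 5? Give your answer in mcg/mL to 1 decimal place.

4.4 mcg/mL

f = (1/2)^(τ/t½) = (1/2)^(10/6) ≈ 0.3150.
C₀ = D/Vd = 1722/177 ≈ 9.729 mcg/mL.
Before the 5th dose, 4 doses have been given. Superposition: Cmin = C₀·(f + f² + … + f^4).
≈ 9.729 × (0.3150 + 0.0992 + 0.0313 + 0.0098) ≈ 9.729 × 0.4553 ≈ 4.430 mcg/mL.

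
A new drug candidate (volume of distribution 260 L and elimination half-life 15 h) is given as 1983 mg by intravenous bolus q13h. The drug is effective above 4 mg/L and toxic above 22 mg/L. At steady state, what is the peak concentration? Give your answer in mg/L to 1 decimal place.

16.9 mg/L

τ/t½ = 13/15 ≈ 0.86667, so fraction remaining f = (1/2)^(13/15) ≈ 0.5484.
Accumulation ratio R = 1/(1 − f) ≈ 1/0.4516 ≈ 2.2143.
Single-dose peak C₀ = D/Vd = 1983/260 ≈ 7.627 mg/L.
Steady-state peak Cmax,ss = C₀·R ≈ 7.627 × 2.2143 ≈ 16.888 mg/L.
Peak 16.9 mg/L vs MTC 22 mg/L: below toxic threshold.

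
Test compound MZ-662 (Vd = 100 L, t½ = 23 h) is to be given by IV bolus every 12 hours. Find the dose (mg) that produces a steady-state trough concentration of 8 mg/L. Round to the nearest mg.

349 mg

τ/t½ = 12/23 ≈ 0.52174, so f = (1/2)^(12/23) ≈ 0.696532.
Cmin,ss = (D/Vd)·f/(1−f), so D = Cmin,ss·Vd·(1−f)/f.
D = 8 × 100 × (1−f)/f ≈ 8 × 100 × 0.43568 ≈ 348.54 mg.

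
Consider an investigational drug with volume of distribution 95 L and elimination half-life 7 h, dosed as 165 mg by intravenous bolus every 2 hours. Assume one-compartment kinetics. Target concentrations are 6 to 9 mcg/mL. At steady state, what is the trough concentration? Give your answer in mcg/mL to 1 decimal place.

7.9 mcg/mL

Over one 2-h interval, 2/7 ≈ 0.28571 half-lives elapse, leaving f ≈ 0.8203 of each dose.
Accumulation ratio R = 1/(1 − f) ≈ 1/0.1797 ≈ 5.5648.
Single-dose peak C₀ = D/Vd = 165/95 ≈ 1.737 mcg/mL.
Cmax,ss = C₀/(1 − f) ≈ 1.737/0.1797 ≈ 9.666 mcg/mL.
Steady-state trough Cmin,ss = Cmax,ss·f ≈ 9.666 × 0.8203 ≈ 7.929 mcg/mL.
Trough 7.9 mcg/mL vs MEC 6 mcg/mL: adequate.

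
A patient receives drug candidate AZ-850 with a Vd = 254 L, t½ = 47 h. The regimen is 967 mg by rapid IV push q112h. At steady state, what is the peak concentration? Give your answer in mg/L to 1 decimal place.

4.7 mg/L

k = ln2/t½ = ln2/47 ≈ 0.014748 h⁻¹; fraction remaining f = e^(−kτ) = e^(−0.014748×112) ≈ 0.1917.
At steady state, accumulation factor R = 1/(1 − e^(−kτ)) ≈ 1.2372.
Each bolus raises the concentration by D/Vd = 967/254 ≈ 3.807 mg/L.
Cmax,ss = C₀/(1 − f) ≈ 3.807/0.8083 ≈ 4.710 mg/L.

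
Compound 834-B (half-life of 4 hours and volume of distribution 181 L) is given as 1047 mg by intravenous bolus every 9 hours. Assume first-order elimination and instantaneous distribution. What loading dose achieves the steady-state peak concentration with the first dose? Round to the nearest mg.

f = (1/2)^(9/4) ≈ 0.210224; accumulation ratio R = 1/(1−f) ≈ 1.26618.
Loading dose to hit Cmax,ss on first dose: D_load = D_maint·R ≈ 1047 × 1.26618 ≈ 1325.69 mg.

1326 mg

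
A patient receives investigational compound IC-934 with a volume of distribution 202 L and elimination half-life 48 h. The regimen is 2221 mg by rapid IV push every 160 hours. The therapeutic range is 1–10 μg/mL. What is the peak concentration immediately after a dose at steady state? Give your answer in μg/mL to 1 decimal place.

12.2 μg/mL

τ/t½ = 160/48 ≈ 3.3333, so fraction remaining f = (1/2)^(160/48) ≈ 0.0992.
At steady state, accumulation factor R = 1/(1 − e^(−kτ)) ≈ 1.1101.
Single-dose peak C₀ = D/Vd = 2221/202 ≈ 10.995 μg/mL.
Steady-state peak Cmax,ss = C₀·R ≈ 10.995 × 1.1101 ≈ 12.206 μg/mL.
Peak 12.2 μg/mL vs MTC 10 μg/mL: exceeds toxic threshold.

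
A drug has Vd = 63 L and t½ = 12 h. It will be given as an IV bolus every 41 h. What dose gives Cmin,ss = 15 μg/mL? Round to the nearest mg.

τ/t½ = 41/12 ≈ 3.4167, so f = (1/2)^(41/12) ≈ 0.093644.
Cmin,ss = (D/Vd)·f/(1−f), so D = Cmin,ss·Vd·(1−f)/f.
D = 15 × 63 × (1−f)/f ≈ 15 × 63 × 9.67874 ≈ 9146.41 mg.

9146 mg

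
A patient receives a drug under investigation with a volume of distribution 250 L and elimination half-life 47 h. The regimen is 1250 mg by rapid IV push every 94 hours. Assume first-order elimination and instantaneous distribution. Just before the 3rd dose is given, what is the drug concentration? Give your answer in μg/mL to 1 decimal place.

1.6 μg/mL

f = (1/2)^(τ/t½) = (1/2)^(94/47) ≈ 0.2500.
C₀ = D/Vd = 1250/250 ≈ 5.000 μg/mL.
Before the 3rd dose, 2 doses have been given. Superposition: Cmin = C₀·(f + f²).
≈ 5.000 × (0.2500 + 0.0625) ≈ 5.000 × 0.3125 ≈ 1.562 μg/mL.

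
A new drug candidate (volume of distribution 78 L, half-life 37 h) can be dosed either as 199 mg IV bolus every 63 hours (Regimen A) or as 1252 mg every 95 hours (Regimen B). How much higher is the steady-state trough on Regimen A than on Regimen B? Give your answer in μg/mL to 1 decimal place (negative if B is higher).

-2.1 μg/mL

Regimen A: f = (1/2)^(63/37) ≈ 0.3072; Cmin,ss = (199/78)·f/(1−f) ≈ 1.131 μg/mL.
Regimen B: f = (1/2)^(95/37) ≈ 0.1687; Cmin,ss = (1252/78)·f/(1−f) ≈ 3.257 μg/mL.
Difference ≈ 1.131 − 3.257 ≈ -2.126 μg/mL.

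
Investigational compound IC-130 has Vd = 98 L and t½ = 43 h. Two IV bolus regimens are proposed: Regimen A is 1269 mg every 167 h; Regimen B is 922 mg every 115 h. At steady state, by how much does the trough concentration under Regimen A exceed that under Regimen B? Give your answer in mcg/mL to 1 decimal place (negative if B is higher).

Regimen A: f = (1/2)^(167/43) ≈ 0.0677; Cmin,ss = (1269/98)·f/(1−f) ≈ 0.940 mcg/mL.
Regimen B: f = (1/2)^(115/43) ≈ 0.1566; Cmin,ss = (922/98)·f/(1−f) ≈ 1.747 mcg/mL.
Difference ≈ 0.940 − 1.747 ≈ -0.807 mcg/mL.

-0.8 mcg/mL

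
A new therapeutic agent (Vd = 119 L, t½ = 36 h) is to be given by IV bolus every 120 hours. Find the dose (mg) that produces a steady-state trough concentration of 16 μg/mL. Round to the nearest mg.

17287 mg

τ/t½ = 120/36 ≈ 3.3333, so f = (1/2)^(120/36) ≈ 0.099213.
Cmin,ss = (D/Vd)·f/(1−f), so D = Cmin,ss·Vd·(1−f)/f.
D = 16 × 119 × (1−f)/f ≈ 16 × 119 × 9.07932 ≈ 17287.03 mg.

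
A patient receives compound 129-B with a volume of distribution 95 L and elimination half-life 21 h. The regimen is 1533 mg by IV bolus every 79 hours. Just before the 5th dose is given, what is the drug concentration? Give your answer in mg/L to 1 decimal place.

f = (1/2)^(τ/t½) = (1/2)^(79/21) ≈ 0.0737.
C₀ = D/Vd = 1533/95 ≈ 16.137 mg/L.
Before the 5th dose, 4 doses have been given. Superposition: Cmin = C₀·(f + f² + … + f^4).
≈ 16.137 × (0.0737 + 0.0054 + 0.0004 + 0.0000) ≈ 16.137 × 0.0795 ≈ 1.283 mg/L.

1.3 mg/L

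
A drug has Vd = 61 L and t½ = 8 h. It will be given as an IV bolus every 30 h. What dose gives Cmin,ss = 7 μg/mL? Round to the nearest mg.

τ/t½ = 30/8 ≈ 3.75, so f = (1/2)^(30/8) ≈ 0.074325.
Cmin,ss = (D/Vd)·f/(1−f), so D = Cmin,ss·Vd·(1−f)/f.
D = 7 × 61 × (1−f)/f ≈ 7 × 61 × 12.45442 ≈ 5318.04 mg.

5318 mg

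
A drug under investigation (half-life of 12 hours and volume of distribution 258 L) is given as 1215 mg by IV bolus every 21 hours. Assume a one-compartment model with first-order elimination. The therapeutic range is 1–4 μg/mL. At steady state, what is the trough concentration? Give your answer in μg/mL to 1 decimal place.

τ/t½ = 21/12 ≈ 1.75, so fraction remaining f = (1/2)^(21/12) ≈ 0.2973.
At steady state, accumulation factor R = 1/(1 − e^(−kτ)) ≈ 1.4231.
Single-dose peak C₀ = D/Vd = 1215/258 ≈ 4.709 μg/mL.
Cmax,ss = C₀/(1 − f) ≈ 4.709/0.7027 ≈ 6.701 μg/mL.
One interval later, Cmin,ss = Cmax,ss·e^(−kτ) ≈ 6.701 × 0.2973 ≈ 1.992 μg/mL.
Trough 2.0 μg/mL vs MEC 1 μg/mL: adequate.

2.0 μg/mL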